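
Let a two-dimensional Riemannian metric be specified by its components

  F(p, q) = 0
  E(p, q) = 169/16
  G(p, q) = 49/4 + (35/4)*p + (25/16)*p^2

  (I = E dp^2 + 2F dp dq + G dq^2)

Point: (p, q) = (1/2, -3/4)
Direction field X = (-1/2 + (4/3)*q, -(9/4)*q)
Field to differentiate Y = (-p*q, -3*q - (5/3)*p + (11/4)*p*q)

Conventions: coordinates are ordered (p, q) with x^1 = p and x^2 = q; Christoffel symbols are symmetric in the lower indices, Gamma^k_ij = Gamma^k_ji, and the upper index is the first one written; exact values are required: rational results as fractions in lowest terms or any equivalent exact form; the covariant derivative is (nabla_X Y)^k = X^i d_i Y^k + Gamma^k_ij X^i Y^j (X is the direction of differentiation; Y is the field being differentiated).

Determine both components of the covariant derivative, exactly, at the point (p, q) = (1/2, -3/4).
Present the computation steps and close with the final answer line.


E = 169/16, F = 0, G = 1089/64 at the point
E_p = 0, E_q = 0, F_p = 0, F_q = 0, G_p = 165/16, G_q = 0
EG - F^2 = 184041/1024;  g^inv = (1024/184041) * [[1089/64, 0], [0, 169/16]]
first-kind symbols [ij,l] = (1/2)(d_i g_jl + d_j g_il - d_l g_ij): [pp,p] = E_p/2 = 0, [pp,q] = F_p - E_q/2 = 0, [pq,p] = E_q/2 = 0, [pq,q] = G_p/2 = 165/32, [qq,p] = F_q - G_p/2 = -165/32, [qq,q] = G_q/2 = 0
Gamma^p_ij = (G*[ij,p] - F*[ij,q])/(EG - F^2), Gamma^q_ij = (E*[ij,q] - F*[ij,p])/(EG - F^2)
Gamma_ppp = 0, Gamma_ppq = 0, Gamma_pqq = -165/338, Gamma_qpp = 0, Gamma_qpq = 10/33, Gamma_qqq = 0
X = (-3/2, 27/16), Y = (3/8, 37/96) at the point

Answer: (nabla_X Y)^p = -395649/173056, (nabla_X Y)^q = 12115/4224


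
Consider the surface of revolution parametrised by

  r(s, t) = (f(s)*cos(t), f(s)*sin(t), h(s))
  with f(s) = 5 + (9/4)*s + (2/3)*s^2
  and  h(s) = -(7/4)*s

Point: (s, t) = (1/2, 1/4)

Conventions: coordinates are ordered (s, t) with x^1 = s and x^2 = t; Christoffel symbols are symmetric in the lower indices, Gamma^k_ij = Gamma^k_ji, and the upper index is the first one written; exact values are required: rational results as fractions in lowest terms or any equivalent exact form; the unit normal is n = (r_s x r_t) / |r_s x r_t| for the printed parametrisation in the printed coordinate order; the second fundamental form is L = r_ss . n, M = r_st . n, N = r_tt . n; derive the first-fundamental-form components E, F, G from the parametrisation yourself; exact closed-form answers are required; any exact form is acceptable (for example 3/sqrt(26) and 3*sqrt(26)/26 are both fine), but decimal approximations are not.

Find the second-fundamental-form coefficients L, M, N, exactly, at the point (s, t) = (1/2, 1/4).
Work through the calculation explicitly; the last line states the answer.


f = 151/24, f' = 35/12, f'' = 4/3, h' = -7/4, h'' = 0
E = 833/72, F = 0, G = 22801/576; answer radicand W^2 = 833/72
unnormalised second-form numerators: l = 7/3, m = 0, n = -1057/96; L = l/sqrt(833/72), and similarly M = m/sqrt(W^2), N = n/sqrt(W^2)

Answer: L = 2*sqrt(34)/17, M = 0, N = -151*sqrt(34)/272


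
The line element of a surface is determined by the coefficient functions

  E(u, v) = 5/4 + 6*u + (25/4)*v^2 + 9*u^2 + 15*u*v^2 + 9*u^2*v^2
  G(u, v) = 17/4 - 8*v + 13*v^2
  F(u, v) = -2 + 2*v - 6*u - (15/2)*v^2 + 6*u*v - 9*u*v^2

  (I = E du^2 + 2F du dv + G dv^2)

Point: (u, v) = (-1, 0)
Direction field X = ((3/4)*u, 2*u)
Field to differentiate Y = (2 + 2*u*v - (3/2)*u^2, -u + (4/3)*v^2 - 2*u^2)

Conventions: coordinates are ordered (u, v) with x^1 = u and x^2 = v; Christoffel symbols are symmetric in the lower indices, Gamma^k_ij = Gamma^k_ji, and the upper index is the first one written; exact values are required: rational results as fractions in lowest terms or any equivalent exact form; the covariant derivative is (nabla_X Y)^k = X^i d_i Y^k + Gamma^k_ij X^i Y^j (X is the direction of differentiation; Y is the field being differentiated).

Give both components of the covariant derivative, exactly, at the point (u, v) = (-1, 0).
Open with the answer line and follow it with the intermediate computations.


Answer: (nabla_X Y)^u = 139/132, (nabla_X Y)^v = -389/132

E = 17/4, F = 4, G = 17/4 at the point
E_u = -12, E_v = 0, F_u = -6, F_v = -4, G_u = 0, G_v = -8
EG - F^2 = 33/16;  g^inv = (16/33) * [[17/4, -4], [-4, 17/4]]
first-kind symbols [ij,l] = (1/2)(d_i g_jl + d_j g_il - d_l g_ij): [uu,u] = E_u/2 = -6, [uu,v] = F_u - E_v/2 = -6, [uv,u] = E_v/2 = 0, [uv,v] = G_u/2 = 0, [vv,u] = F_v - G_u/2 = -4, [vv,v] = G_v/2 = -4
Gamma^u_ij = (G*[ij,u] - F*[ij,v])/(EG - F^2), Gamma^v_ij = (E*[ij,v] - F*[ij,u])/(EG - F^2)
Gamma_uuu = -8/11, Gamma_uuv = 0, Gamma_uvv = -16/33, Gamma_vuu = -8/11, Gamma_vuv = 0, Gamma_vvv = -16/33
X = (-3/4, -2), Y = (1/2, -1) at the point


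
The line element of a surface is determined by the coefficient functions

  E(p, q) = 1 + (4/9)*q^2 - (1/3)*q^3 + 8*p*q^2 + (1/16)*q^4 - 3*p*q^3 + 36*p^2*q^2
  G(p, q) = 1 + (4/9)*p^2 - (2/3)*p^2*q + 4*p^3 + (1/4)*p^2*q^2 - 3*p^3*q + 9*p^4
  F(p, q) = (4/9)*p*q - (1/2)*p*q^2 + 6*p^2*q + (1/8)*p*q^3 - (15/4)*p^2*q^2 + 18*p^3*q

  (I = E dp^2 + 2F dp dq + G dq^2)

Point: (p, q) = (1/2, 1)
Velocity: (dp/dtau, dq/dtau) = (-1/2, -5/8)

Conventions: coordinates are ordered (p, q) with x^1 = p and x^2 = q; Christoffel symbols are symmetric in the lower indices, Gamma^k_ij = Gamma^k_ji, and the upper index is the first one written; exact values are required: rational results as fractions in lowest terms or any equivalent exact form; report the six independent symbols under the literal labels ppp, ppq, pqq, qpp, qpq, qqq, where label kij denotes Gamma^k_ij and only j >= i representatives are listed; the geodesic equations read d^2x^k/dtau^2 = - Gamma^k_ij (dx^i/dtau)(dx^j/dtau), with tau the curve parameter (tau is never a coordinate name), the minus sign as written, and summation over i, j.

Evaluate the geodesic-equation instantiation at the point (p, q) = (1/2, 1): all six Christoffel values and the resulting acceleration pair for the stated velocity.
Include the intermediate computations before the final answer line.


E = 1825/144, F = 205/72, G = 61/36 at the point
E_p = 41, E_q = 779/36, F_p = 1139/72, F_q = 257/144, G_p = 95/18, G_q = -5/12
EG - F^2 = 1925/144;  g^inv = (144/1925) * [[61/36, -205/72], [-205/72, 1825/144]]
first-kind symbols [ij,l] = (1/2)(d_i g_jl + d_j g_il - d_l g_ij): [pp,p] = E_p/2 = 41/2, [pp,q] = F_p - E_q/2 = 5, [pq,p] = E_q/2 = 779/72, [pq,q] = G_p/2 = 95/36, [qq,p] = F_q - G_p/2 = -41/48, [qq,q] = G_q/2 = -5/24
Gamma^p_ij = (G*[ij,p] - F*[ij,q])/(EG - F^2), Gamma^q_ij = (E*[ij,q] - F*[ij,p])/(EG - F^2)
Gamma_ppp = 2952/1925, Gamma_ppq = 1558/1925, Gamma_pqq = -123/1925, Gamma_qpp = 144/385, Gamma_qpq = 76/385, Gamma_qqq = -6/385
d^2p/dtau^2 = -(Gamma_ppp*(-1/2)^2 + 2*Gamma_ppq*(-1/2)*(-5/8) + Gamma_pqq*(-5/8)^2) = -15211/17600
d^2q/dtau^2 = -(Gamma_qpp*(-1/2)^2 + 2*Gamma_qpq*(-1/2)*(-5/8) + Gamma_qqq*(-5/8)^2) = -371/1760

Answer: Gamma_ppp = 2952/1925, Gamma_ppq = 1558/1925, Gamma_pqq = -123/1925, Gamma_qpp = 144/385, Gamma_qpq = 76/385, Gamma_qqq = -6/385; accelerations (d^2p/dtau^2, d^2q/dtau^2) = (-15211/17600, -371/1760)


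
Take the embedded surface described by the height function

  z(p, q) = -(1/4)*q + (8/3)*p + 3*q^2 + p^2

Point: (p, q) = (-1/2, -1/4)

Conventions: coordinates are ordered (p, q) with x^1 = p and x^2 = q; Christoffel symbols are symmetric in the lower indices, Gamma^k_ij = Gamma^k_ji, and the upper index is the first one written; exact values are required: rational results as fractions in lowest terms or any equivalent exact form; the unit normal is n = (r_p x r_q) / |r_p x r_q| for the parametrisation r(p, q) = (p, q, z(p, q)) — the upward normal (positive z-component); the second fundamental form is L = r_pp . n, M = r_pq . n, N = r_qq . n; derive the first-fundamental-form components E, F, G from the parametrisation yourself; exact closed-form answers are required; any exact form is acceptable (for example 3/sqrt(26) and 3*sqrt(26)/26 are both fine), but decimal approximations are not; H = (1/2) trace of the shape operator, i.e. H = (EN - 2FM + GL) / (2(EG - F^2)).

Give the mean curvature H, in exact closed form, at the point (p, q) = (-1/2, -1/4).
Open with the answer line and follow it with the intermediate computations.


Answer: H = 26604*sqrt(985)/970225

z_p = 5/3, z_q = -7/4, z_pp = 2, z_pq = 0, z_qq = 6
E = 34/9, F = -35/12, G = 65/16; answer radicand W^2 = 985/144
unnormalised second-form numerators: l = 2, m = 0, n = 6; L = l/sqrt(985/144), and similarly M = m/sqrt(W^2), N = n/sqrt(W^2)
H = (E*n - 2*F*m + G*l) / (2*(EG - F^2)*sqrt(W^2)); E*n - 2*F*m + G*l = 739/24, EG - F^2 = 985/144, so H = (2217/985)/sqrt(985/144)


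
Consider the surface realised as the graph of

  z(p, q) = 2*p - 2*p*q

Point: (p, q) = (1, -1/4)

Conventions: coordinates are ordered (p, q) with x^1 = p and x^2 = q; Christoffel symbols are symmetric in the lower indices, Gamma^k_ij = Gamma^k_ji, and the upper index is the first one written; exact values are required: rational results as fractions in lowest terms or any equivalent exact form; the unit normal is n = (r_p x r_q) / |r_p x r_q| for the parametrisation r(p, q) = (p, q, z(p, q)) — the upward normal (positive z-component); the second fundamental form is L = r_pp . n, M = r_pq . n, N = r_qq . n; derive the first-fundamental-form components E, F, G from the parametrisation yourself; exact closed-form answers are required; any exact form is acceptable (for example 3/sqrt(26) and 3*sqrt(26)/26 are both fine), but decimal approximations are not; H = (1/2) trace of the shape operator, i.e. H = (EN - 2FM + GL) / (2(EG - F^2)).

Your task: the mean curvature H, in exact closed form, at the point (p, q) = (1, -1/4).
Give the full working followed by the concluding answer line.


z_p = 5/2, z_q = -2, z_pp = 0, z_pq = -2, z_qq = 0
E = 29/4, F = -5, G = 5; answer radicand W^2 = 45/4
unnormalised second-form numerators: l = 0, m = -2, n = 0; L = l/sqrt(45/4), and similarly M = m/sqrt(W^2), N = n/sqrt(W^2)
H = (E*n - 2*F*m + G*l) / (2*(EG - F^2)*sqrt(W^2)); E*n - 2*F*m + G*l = -20, EG - F^2 = 45/4, so H = (-8/9)/sqrt(45/4)

Answer: H = -16*sqrt(5)/135


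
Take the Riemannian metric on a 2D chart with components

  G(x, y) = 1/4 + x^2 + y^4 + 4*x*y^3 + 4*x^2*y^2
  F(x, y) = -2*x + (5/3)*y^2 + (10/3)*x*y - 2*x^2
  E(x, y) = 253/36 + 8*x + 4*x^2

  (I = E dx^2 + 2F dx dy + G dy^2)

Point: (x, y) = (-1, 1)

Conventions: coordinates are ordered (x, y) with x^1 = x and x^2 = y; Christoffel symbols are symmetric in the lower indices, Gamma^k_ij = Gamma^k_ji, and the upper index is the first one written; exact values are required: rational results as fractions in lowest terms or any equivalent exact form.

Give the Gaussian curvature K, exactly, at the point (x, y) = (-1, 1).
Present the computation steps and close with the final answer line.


E = 109/36, F = -5/3, G = 9/4, EG - F^2 = 581/144 at the point
E_x = 0, E_y = 0, F_x = 16/3, F_y = 0, G_x = -6, G_y = 0
E_yy = 0, F_xy = 10/3, G_xx = 10
Compute both Brioschi determinants and normalise by (EG - F^2)^2.
M1 = [[-E_yy/2 + F_xy - G_xx/2, E_x/2, F_x - E_y/2], [F_y - G_x/2, E, F], [G_y/2, F, G]] = [[-5/3, 0, 16/3], [3, 109/36, -5/3], [0, -5/3, 9/4]]; det M1 = -14425/432
M2 = [[0, E_y/2, G_x/2], [E_y/2, E, F], [G_x/2, F, G]] = [[0, 0, -3], [0, 109/36, -5/3], [-3, -5/3, 9/4]]; det M2 = -109/4
det M1 - det M2 = -2653/432; K = -2653/432 / (581/144)^2 = -18192/48223

Answer: K = -18192/48223


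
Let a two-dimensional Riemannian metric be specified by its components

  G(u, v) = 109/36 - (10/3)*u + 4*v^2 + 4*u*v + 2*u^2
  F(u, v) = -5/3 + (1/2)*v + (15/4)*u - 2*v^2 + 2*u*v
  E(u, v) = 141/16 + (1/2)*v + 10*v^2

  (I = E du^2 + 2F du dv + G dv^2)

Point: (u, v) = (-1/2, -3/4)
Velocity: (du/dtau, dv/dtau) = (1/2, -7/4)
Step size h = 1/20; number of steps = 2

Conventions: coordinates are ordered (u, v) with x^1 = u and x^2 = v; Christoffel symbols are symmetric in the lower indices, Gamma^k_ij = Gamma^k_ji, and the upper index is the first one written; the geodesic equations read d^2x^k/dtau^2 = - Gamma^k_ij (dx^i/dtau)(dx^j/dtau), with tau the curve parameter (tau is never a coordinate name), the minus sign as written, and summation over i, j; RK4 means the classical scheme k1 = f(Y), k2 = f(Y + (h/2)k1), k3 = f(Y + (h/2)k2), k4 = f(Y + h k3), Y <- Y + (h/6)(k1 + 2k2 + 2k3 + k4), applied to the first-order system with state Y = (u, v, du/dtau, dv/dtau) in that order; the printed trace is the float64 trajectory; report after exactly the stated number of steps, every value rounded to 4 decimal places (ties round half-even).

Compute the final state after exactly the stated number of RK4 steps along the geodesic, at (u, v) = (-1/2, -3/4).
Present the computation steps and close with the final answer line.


f(Y) = (du/dtau, dv/dtau, -Gamma^u_ij Y'^i Y'^j, -Gamma^v_ij Y'^i Y'^j) with the Gammas evaluated at the stage position; h = 0.050000; intermediate values shown to 6 dp
step 0: u = -0.5000, v = -0.7500, du/dtau = 0.5000, dv/dtau = -1.7500
step 1:
  k1: at (u, v) = (-0.500000, -0.750000), (du/dtau, dv/dtau) = (0.500000, -1.750000); Gamma_uuu = 0.379748, Gamma_uuv = -0.770557, Gamma_uvv = 0.395509, Gamma_vuu = 1.244320, Gamma_vuv = -0.835562, Gamma_vvv = -0.257434; k1 = (0.500000, -1.750000, -2.654657, -0.984921)
  k2: at (u, v) = (-0.487500, -0.793750), (du/dtau, dv/dtau) = (0.433634, -1.774623); Gamma_uuu = 0.371214, Gamma_uuv = -0.767961, Gamma_uvv = 0.392144, Gamma_vuu = 1.247830, Gamma_vuv = -0.825481, Gamma_vvv = -0.264598; k2 = (0.433634, -1.774623, -2.486724, -0.671821)
  k3: at (u, v) = (-0.489159, -0.794366), (du/dtau, dv/dtau) = (0.437832, -1.766796); Gamma_uuu = 0.370814, Gamma_uuv = -0.767943, Gamma_uvv = 0.392083, Gamma_vuu = 1.245791, Gamma_vuv = -0.824688, Gamma_vvv = -0.264481; k3 = (0.437832, -1.766796, -2.483098, -0.689111)
  k4: at (u, v) = (-0.478108, -0.838340), (du/dtau, dv/dtau) = (0.375845, -1.784456); Gamma_uuu = 0.362254, Gamma_uuv = -0.763917, Gamma_uvv = 0.387961, Gamma_vuu = 1.246223, Gamma_vuv = -0.813638, Gamma_vvv = -0.270768; k4 = (0.375845, -1.784456, -2.311234, -0.405217)
  Y <- Y + (h/6)(k1 + 2k2 + 2k3 + k4): u = -0.4782, v = -0.8385, du/dtau = 0.3758, dv/dtau = -1.7843
step 2:
  k1: at (u, v) = (-0.478177, -0.838477), (du/dtau, dv/dtau) = (0.375787, -1.784267); Gamma_uuu = 0.362211, Gamma_uuv = -0.763903, Gamma_uvv = 0.387947, Gamma_vuu = 1.246106, Gamma_vuv = -0.813566, Gamma_vvv = -0.270775; k1 = (0.375787, -1.784267, -2.310621, -0.404929)
  k2: at (u, v) = (-0.468782, -0.883084), (du/dtau, dv/dtau) = (0.318022, -1.794390); Gamma_uuu = 0.353524, Gamma_uuv = -0.758582, Gamma_uvv = 0.383146, Gamma_vuu = 1.243238, Gamma_vuv = -0.801443, Gamma_vvv = -0.276207; k2 = (0.318022, -1.794390, -2.135198, -0.151092)
  k3: at (u, v) = (-0.470226, -0.883337), (du/dtau, dv/dtau) = (0.322407, -1.788044); Gamma_uuu = 0.353230, Gamma_uuv = -0.758543, Gamma_uvv = 0.383117, Gamma_vuu = 1.241552, Gamma_vuv = -0.800836, Gamma_vvv = -0.276056; k3 = (0.322407, -1.788044, -2.136149, -0.169805)
  k4: at (u, v) = (-0.462057, -0.927880), (du/dtau, dv/dtau) = (0.268980, -1.792757); Gamma_uuu = 0.344653, Gamma_uuv = -0.752140, Gamma_uvv = 0.377826, Gamma_vuu = 1.236243, Gamma_vuv = -0.788132, Gamma_vvv = -0.280622; k4 = (0.268980, -1.792757, -1.964645, 0.052371)
  Y <- Y + (h/6)(k1 + 2k2 + 2k3 + k4): u = -0.4621, v = -0.9280, du/dtau = 0.2690, dv/dtau = -1.7926

Answer: u = -0.4621, v = -0.9280, du/dtau = 0.2690, dv/dtau = -1.7926


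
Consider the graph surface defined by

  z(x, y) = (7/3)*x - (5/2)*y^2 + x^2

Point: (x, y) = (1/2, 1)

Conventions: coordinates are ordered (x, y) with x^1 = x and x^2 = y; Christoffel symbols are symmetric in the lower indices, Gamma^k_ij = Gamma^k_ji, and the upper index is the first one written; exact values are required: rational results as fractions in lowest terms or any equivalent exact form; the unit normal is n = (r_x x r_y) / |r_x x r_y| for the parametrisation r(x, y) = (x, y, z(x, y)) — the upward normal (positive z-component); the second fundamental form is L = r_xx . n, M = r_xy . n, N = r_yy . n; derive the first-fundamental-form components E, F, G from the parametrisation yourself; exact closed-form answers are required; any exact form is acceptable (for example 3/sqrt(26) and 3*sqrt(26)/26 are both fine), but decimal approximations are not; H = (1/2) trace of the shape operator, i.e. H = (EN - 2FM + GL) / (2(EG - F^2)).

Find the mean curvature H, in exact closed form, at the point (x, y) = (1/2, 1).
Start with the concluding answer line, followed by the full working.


Answer: H = -231*sqrt(334)/223112

z_x = 10/3, z_y = -5, z_xx = 2, z_xy = 0, z_yy = -5
E = 109/9, F = -50/3, G = 26; answer radicand W^2 = 334/9
unnormalised second-form numerators: l = 2, m = 0, n = -5; L = l/sqrt(334/9), and similarly M = m/sqrt(W^2), N = n/sqrt(W^2)
H = (E*n - 2*F*m + G*l) / (2*(EG - F^2)*sqrt(W^2)); E*n - 2*F*m + G*l = -77/9, EG - F^2 = 334/9, so H = (-77/668)/sqrt(334/9)


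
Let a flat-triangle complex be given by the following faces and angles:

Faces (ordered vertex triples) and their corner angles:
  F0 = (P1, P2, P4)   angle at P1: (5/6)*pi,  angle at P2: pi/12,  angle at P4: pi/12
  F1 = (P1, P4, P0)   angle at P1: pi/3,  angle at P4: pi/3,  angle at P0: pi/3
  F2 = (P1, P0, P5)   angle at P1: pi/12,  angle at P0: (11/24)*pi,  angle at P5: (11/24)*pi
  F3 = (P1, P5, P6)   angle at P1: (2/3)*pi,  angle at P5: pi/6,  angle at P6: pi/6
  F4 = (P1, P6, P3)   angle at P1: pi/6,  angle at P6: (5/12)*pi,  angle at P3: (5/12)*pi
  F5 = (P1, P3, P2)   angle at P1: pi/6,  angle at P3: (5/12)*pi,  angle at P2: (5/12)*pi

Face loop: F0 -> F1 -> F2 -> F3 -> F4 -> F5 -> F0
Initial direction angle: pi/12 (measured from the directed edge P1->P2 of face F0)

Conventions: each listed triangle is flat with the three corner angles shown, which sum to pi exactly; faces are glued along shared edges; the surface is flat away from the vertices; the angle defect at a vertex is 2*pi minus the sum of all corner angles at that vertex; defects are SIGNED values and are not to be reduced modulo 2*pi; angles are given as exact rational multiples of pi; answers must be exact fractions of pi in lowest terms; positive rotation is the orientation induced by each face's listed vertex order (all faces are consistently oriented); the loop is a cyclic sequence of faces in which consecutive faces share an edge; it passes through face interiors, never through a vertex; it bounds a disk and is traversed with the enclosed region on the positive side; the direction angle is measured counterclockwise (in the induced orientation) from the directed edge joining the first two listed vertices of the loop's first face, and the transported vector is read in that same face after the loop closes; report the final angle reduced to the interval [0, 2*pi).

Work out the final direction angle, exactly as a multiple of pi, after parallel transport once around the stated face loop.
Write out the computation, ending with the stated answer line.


enclosed vertex P1: corner angles sum to (9/4)*pi, defect = 2*pi - (9/4)*pi = -pi/4
by Gauss-Bonnet the loop rotates the vector by the enclosed defect sum (positive orientation, mod 2*pi)
final angle = pi/12 - pi/4 = (11/6)*pi (mod 2*pi)

Answer: final direction angle = (11/6)*pi


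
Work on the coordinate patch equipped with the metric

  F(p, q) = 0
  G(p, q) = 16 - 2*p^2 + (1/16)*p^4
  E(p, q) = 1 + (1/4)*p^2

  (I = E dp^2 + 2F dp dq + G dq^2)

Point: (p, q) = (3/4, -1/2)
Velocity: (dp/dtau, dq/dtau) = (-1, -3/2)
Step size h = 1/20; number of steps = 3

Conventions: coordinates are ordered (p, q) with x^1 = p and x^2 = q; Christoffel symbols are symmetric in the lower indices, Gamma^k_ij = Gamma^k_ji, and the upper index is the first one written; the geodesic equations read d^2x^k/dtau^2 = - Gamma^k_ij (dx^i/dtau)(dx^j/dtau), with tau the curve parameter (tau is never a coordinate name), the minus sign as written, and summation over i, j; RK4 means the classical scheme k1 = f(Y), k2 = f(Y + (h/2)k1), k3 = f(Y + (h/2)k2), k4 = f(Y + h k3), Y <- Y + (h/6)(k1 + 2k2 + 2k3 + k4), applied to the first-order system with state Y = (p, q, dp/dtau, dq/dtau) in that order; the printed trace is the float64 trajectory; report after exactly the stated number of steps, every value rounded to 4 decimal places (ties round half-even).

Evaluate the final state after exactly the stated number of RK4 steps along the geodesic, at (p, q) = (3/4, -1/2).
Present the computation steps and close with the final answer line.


f(Y) = (dp/dtau, dq/dtau, -Gamma^p_ij Y'^i Y'^j, -Gamma^q_ij Y'^i Y'^j) with the Gammas evaluated at the stage position; h = 0.050000; intermediate values shown to 6 dp
step 0: p = 0.7500, q = -0.5000, dp/dtau = -1.0000, dq/dtau = -1.5000
step 1:
  k1: at (p, q) = (0.750000, -0.500000), (dp/dtau, dq/dtau) = (-1.000000, -1.500000); Gamma_ppp = 0.164384, Gamma_ppq = 0.000000, Gamma_pqq = 1.268836, Gamma_qpp = 0.000000, Gamma_qpq = -0.097166, Gamma_qqq = 0.000000; k1 = (-1.000000, -1.500000, -3.019264, 0.291498)
  k2: at (p, q) = (0.725000, -0.537500), (dp/dtau, dq/dtau) = (-1.075482, -1.492713); Gamma_ppp = 0.160199, Gamma_ppq = 0.000000, Gamma_pqq = 1.239489, Gamma_qpp = 0.000000, Gamma_qpq = -0.093703, Gamma_qqq = 0.000000; k2 = (-1.075482, -1.492713, -2.947113, 0.300860)
  k3: at (p, q) = (0.723113, -0.537318), (dp/dtau, dq/dtau) = (-1.073678, -1.492479); Gamma_ppp = 0.159878, Gamma_ppq = 0.000000, Gamma_pqq = 1.237228, Gamma_qpp = 0.000000, Gamma_qpq = -0.093443, Gamma_qqq = 0.000000; k3 = (-1.073678, -1.492479, -2.940221, 0.299474)
  k4: at (p, q) = (0.696316, -0.574624), (dp/dtau, dq/dtau) = (-1.147011, -1.485026); Gamma_ppp = 0.155259, Gamma_ppq = 0.000000, Gamma_pqq = 1.204436, Gamma_qpp = 0.000000, Gamma_qpq = -0.089760, Gamma_qqq = 0.000000; k4 = (-1.147011, -1.485026, -2.860411, 0.305782)
  Y <- Y + (h/6)(k1 + 2k2 + 2k3 + k4): p = 0.6963, q = -0.5746, dp/dtau = -1.1471, dq/dtau = -1.4850
step 2:
  k1: at (p, q) = (0.696289, -0.574628), (dp/dtau, dq/dtau) = (-1.147120, -1.485017); Gamma_ppp = 0.155255, Gamma_ppq = 0.000000, Gamma_pqq = 1.204402, Gamma_qpp = 0.000000, Gamma_qpq = -0.089756, Gamma_qqq = 0.000000; k1 = (-1.147120, -1.485017, -2.860336, 0.305797)
  k2: at (p, q) = (0.667611, -0.611754), (dp/dtau, dq/dtau) = (-1.218628, -1.477372); Gamma_ppp = 0.150170, Gamma_ppq = 0.000000, Gamma_pqq = 1.167893, Gamma_qpp = 0.000000, Gamma_qpq = -0.085843, Gamma_qqq = 0.000000; k2 = (-1.218628, -1.477372, -2.772088, 0.309097)
  k3: at (p, q) = (0.665823, -0.611563), (dp/dtau, dq/dtau) = (-1.216422, -1.477290); Gamma_ppp = 0.149848, Gamma_ppq = 0.000000, Gamma_pqq = 1.165570, Gamma_qpp = 0.000000, Gamma_qpq = -0.085600, Gamma_qqq = 0.000000; k3 = (-1.216422, -1.477290, -2.765449, 0.307646)
  k4: at (p, q) = (0.635468, -0.648493), (dp/dtau, dq/dtau) = (-1.285392, -1.469635); Gamma_ppp = 0.144299, Gamma_ppq = 0.000000, Gamma_pqq = 1.125259, Gamma_qpp = 0.000000, Gamma_qpq = -0.081490, Gamma_qqq = 0.000000; k4 = (-1.285392, -1.469635, -2.668779, 0.307879)
  Y <- Y + (h/6)(k1 + 2k2 + 2k3 + k4): p = 0.6354, q = -0.6485, dp/dtau = -1.2855, dq/dtau = -1.4696
step 3:
  k1: at (p, q) = (0.635434, -0.648495), (dp/dtau, dq/dtau) = (-1.285488, -1.469624); Gamma_ppp = 0.144293, Gamma_ppq = 0.000000, Gamma_pqq = 1.125213, Gamma_qpp = 0.000000, Gamma_qpq = -0.081486, Gamma_qqq = 0.000000; k1 = (-1.285488, -1.469624, -2.668669, 0.307883)
  k2: at (p, q) = (0.603297, -0.685235), (dp/dtau, dq/dtau) = (-1.352204, -1.461927); Gamma_ppp = 0.138245, Gamma_ppq = 0.000000, Gamma_pqq = 1.080802, Gamma_qpp = 0.000000, Gamma_qpq = -0.077167, Gamma_qqq = 0.000000; k2 = (-1.352204, -1.461927, -2.562698, 0.305093)
  k3: at (p, q) = (0.601629, -0.685043), (dp/dtau, dq/dtau) = (-1.349555, -1.461997); Gamma_ppp = 0.137926, Gamma_ppq = 0.000000, Gamma_pqq = 1.078449, Gamma_qpp = 0.000000, Gamma_qpq = -0.076944, Gamma_qqq = 0.000000; k3 = (-1.349555, -1.461997, -2.556319, 0.303629)
  k4: at (p, q) = (0.567956, -0.721595), (dp/dtau, dq/dtau) = (-1.413304, -1.454443); Gamma_ppp = 0.131393, Gamma_ppq = 0.000000, Gamma_pqq = 1.029952, Gamma_qpp = 0.000000, Gamma_qpq = -0.072455, Gamma_qqq = 0.000000; k4 = (-1.413304, -1.454443, -2.441212, 0.297874)
  Y <- Y + (h/6)(k1 + 2k2 + 2k3 + k4): p = 0.5679, q = -0.7216, dp/dtau = -1.4134, dq/dtau = -1.4544

Answer: p = 0.5679, q = -0.7216, dp/dtau = -1.4134, dq/dtau = -1.4544


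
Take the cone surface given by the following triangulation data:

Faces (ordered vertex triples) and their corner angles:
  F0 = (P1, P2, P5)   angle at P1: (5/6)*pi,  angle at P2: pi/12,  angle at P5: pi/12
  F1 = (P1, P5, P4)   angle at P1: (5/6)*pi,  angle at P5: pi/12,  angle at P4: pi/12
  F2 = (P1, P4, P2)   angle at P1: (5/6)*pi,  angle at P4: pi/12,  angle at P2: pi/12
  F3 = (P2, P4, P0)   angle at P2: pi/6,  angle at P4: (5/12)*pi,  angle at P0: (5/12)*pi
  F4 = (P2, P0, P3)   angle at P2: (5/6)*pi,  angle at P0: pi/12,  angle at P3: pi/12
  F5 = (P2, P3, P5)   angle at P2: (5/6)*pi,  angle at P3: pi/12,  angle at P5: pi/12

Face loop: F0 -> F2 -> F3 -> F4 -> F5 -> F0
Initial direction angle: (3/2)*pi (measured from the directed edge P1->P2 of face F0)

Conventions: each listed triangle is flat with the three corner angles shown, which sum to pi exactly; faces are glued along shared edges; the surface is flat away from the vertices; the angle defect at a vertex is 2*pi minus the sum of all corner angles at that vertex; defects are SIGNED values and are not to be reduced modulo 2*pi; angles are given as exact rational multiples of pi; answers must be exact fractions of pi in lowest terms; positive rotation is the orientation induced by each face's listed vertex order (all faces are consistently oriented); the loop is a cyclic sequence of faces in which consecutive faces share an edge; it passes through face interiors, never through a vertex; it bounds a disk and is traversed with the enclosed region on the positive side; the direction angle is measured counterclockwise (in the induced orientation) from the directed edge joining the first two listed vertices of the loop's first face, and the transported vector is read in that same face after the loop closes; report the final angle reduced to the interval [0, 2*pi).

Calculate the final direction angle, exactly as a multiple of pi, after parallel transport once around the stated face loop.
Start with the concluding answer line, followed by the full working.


Answer: final direction angle = (3/2)*pi

enclosed vertex P2: corner angles sum to 2*pi, defect = 2*pi - 2*pi = 0
by Gauss-Bonnet the loop rotates the vector by the enclosed defect sum (positive orientation, mod 2*pi)
final angle = (3/2)*pi + 0 = (3/2)*pi (mod 2*pi)


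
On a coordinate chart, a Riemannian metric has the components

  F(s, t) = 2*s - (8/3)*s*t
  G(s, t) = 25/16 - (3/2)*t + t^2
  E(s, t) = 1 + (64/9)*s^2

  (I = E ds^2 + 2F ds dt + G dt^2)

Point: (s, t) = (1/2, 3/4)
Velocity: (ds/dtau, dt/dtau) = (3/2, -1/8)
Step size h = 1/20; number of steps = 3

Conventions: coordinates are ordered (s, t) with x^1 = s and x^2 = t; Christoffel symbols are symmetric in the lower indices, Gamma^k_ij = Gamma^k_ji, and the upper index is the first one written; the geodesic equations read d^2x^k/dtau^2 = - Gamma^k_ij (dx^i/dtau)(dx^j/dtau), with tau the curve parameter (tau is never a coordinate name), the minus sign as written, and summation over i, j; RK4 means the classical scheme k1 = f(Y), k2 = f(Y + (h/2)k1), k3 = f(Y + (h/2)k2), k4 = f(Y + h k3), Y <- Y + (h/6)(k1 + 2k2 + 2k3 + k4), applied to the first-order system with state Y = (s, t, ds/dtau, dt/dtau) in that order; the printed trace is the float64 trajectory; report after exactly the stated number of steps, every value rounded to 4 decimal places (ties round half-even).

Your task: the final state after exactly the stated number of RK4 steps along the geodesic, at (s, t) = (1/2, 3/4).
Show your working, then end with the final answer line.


f(Y) = (ds/dtau, dt/dtau, -Gamma^s_ij Y'^i Y'^j, -Gamma^t_ij Y'^i Y'^j) with the Gammas evaluated at the stage position; h = 0.050000; intermediate values shown to 6 dp
step 0: s = 0.5000, t = 0.7500, ds/dtau = 1.5000, dt/dtau = -0.1250
step 1:
  k1: at (s, t) = (0.500000, 0.750000), (ds/dtau, dt/dtau) = (1.500000, -0.125000); Gamma_sss = 1.280000, Gamma_sst = 0.000000, Gamma_stt = -0.480000, Gamma_tss = 0.000000, Gamma_tst = 0.000000, Gamma_ttt = 0.000000; k1 = (1.500000, -0.125000, -2.872500, 0.000000)
  k2: at (s, t) = (0.537500, 0.746875), (ds/dtau, dt/dtau) = (1.428187, -0.125000); Gamma_sss = 1.251360, Gamma_sst = 0.000000, Gamma_stt = -0.469260, Gamma_tss = 0.002728, Gamma_tst = 0.000000, Gamma_ttt = -0.001023; k2 = (1.428187, -0.125000, -2.545092, -0.005549)
  k3: at (s, t) = (0.535705, 0.746875), (ds/dtau, dt/dtau) = (1.436373, -0.125139); Gamma_sss = 1.252800, Gamma_sst = 0.000000, Gamma_stt = -0.469800, Gamma_tss = 0.002741, Gamma_tst = 0.000000, Gamma_ttt = -0.001028; k3 = (1.436373, -0.125139, -2.577378, -0.005638)
  k4: at (s, t) = (0.571819, 0.743743), (ds/dtau, dt/dtau) = (1.371131, -0.125282); Gamma_sss = 1.222861, Gamma_sst = 0.000000, Gamma_stt = -0.458573, Gamma_tss = 0.005018, Gamma_tst = 0.000000, Gamma_ttt = -0.001882; k4 = (1.371131, -0.125282, -2.291782, -0.009404)
  Y <- Y + (h/6)(k1 + 2k2 + 2k3 + k4): s = 0.5717, t = 0.7437, ds/dtau = 1.3716, dt/dtau = -0.1253
step 2:
  k1: at (s, t) = (0.571669, 0.743745), (ds/dtau, dt/dtau) = (1.371590, -0.125265); Gamma_sss = 1.222989, Gamma_sst = 0.000000, Gamma_stt = -0.458621, Gamma_tss = 0.005018, Gamma_tst = 0.000000, Gamma_ttt = -0.001882; k1 = (1.371590, -0.125265, -2.293563, -0.009410)
  k2: at (s, t) = (0.605959, 0.740614), (ds/dtau, dt/dtau) = (1.314251, -0.125500); Gamma_sss = 1.193247, Gamma_sst = 0.000000, Gamma_stt = -0.447468, Gamma_tss = 0.006931, Gamma_tst = 0.000000, Gamma_ttt = -0.002599; k2 = (1.314251, -0.125500, -2.053995, -0.011931)
  k3: at (s, t) = (0.604525, 0.740608), (ds/dtau, dt/dtau) = (1.320240, -0.125563); Gamma_sss = 1.194506, Gamma_sst = 0.000000, Gamma_stt = -0.447940, Gamma_tss = 0.006959, Gamma_tst = 0.000000, Gamma_ttt = -0.002610; k3 = (1.320240, -0.125563, -2.075002, -0.012089)
  k4: at (s, t) = (0.637681, 0.737467), (ds/dtau, dt/dtau) = (1.267840, -0.125869); Gamma_sss = 1.165174, Gamma_sst = 0.000000, Gamma_stt = -0.436940, Gamma_tss = 0.008588, Gamma_tst = 0.000000, Gamma_ttt = -0.003220; k4 = (1.267840, -0.125869, -1.865998, -0.013753)
  Y <- Y + (h/6)(k1 + 2k2 + 2k3 + k4): s = 0.6376, t = 0.7375, ds/dtau = 1.2681, dt/dtau = -0.1259
step 3:
  k1: at (s, t) = (0.637572, 0.737468), (ds/dtau, dt/dtau) = (1.268110, -0.125858); Gamma_sss = 1.165270, Gamma_sst = 0.000000, Gamma_stt = -0.436976, Gamma_tss = 0.008589, Gamma_tst = 0.000000, Gamma_ttt = -0.003221; k1 = (1.268110, -0.125858, -1.866953, -0.013761)
  k2: at (s, t) = (0.669275, 0.734322), (ds/dtau, dt/dtau) = (1.221436, -0.126202); Gamma_sss = 1.137085, Gamma_sst = 0.000000, Gamma_stt = -0.426407, Gamma_tss = 0.009989, Gamma_tst = 0.000000, Gamma_ttt = -0.003746; k2 = (1.221436, -0.126202, -1.689633, -0.014843)
  k3: at (s, t) = (0.668108, 0.734313), (ds/dtau, dt/dtau) = (1.225869, -0.126229); Gamma_sss = 1.138120, Gamma_sst = 0.000000, Gamma_stt = -0.426795, Gamma_tss = 0.010021, Gamma_tst = 0.000000, Gamma_ttt = -0.003758; k3 = (1.225869, -0.126229, -1.703515, -0.014999)
  k4: at (s, t) = (0.698866, 0.731157), (ds/dtau, dt/dtau) = (1.182934, -0.126608); Gamma_sss = 1.110919, Gamma_sst = 0.000000, Gamma_stt = -0.416594, Gamma_tss = 0.011233, Gamma_tst = 0.000000, Gamma_ttt = -0.004212; k4 = (1.182934, -0.126608, -1.547868, -0.015651)
  Y <- Y + (h/6)(k1 + 2k2 + 2k3 + k4): s = 0.6988, t = 0.7312, ds/dtau = 1.1831, dt/dtau = -0.1266

Answer: s = 0.6988, t = 0.7312, ds/dtau = 1.1831, dt/dtau = -0.1266


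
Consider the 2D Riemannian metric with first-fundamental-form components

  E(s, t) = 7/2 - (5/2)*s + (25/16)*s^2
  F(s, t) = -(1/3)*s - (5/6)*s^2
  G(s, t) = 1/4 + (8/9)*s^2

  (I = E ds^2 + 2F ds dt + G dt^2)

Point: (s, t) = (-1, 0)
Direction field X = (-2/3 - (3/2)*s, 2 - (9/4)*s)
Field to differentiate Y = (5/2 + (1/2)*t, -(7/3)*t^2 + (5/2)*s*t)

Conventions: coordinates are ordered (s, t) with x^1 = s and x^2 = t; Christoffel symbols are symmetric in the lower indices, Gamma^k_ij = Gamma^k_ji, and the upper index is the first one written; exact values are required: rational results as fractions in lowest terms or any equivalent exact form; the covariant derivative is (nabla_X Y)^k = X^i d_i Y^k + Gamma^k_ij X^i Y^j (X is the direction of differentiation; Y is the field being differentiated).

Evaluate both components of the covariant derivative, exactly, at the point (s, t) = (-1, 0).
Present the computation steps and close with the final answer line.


E = 121/16, F = -1/2, G = 41/36 at the point
E_s = -45/8, E_t = 0, F_s = 4/3, F_t = 0, G_s = -16/9, G_t = 0
EG - F^2 = 4817/576;  g^inv = (576/4817) * [[41/36, 1/2], [1/2, 121/16]]
first-kind symbols [ij,l] = (1/2)(d_i g_jl + d_j g_il - d_l g_ij): [ss,s] = E_s/2 = -45/16, [ss,t] = F_s - E_t/2 = 4/3, [st,s] = E_t/2 = 0, [st,t] = G_s/2 = -8/9, [tt,s] = F_t - G_s/2 = 8/9, [tt,t] = G_t/2 = 0
Gamma^s_ij = (G*[ij,s] - F*[ij,t])/(EG - F^2), Gamma^t_ij = (E*[ij,t] - F*[ij,s])/(EG - F^2)
Gamma_sss = -1461/4817, Gamma_sst = -256/4817, Gamma_stt = 5248/43353, Gamma_tss = 4998/4817, Gamma_tst = -3872/4817, Gamma_ttt = 256/4817
X = (5/6, 17/4), Y = (5/2, 0) at the point

Answer: (nabla_X Y)^s = 35779/38536, (nabla_X Y)^t = -655265/38536


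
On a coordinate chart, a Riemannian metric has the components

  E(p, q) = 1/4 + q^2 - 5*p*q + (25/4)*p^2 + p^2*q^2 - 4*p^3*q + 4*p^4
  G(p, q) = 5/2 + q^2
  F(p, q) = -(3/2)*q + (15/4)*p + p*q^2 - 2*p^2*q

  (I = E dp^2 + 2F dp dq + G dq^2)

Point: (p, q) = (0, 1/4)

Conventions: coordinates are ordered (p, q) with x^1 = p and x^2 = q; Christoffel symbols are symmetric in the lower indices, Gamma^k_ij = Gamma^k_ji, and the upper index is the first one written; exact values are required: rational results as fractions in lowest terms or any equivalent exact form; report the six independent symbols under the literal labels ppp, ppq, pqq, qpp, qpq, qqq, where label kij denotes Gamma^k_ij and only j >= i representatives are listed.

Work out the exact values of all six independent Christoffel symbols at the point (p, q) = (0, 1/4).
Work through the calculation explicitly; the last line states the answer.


E = 5/16, F = -3/8, G = 41/16 at the point
E_p = -5/4, E_q = 1/2, F_p = 61/16, F_q = -3/2, G_p = 0, G_q = 1/2
EG - F^2 = 169/256;  g^inv = (256/169) * [[41/16, 3/8], [3/8, 5/16]]
first-kind symbols [ij,l] = (1/2)(d_i g_jl + d_j g_il - d_l g_ij): [pp,p] = E_p/2 = -5/8, [pp,q] = F_p - E_q/2 = 57/16, [pq,p] = E_q/2 = 1/4, [pq,q] = G_p/2 = 0, [qq,p] = F_q - G_p/2 = -3/2, [qq,q] = G_q/2 = 1/4
Gamma^p_ij = (G*[ij,p] - F*[ij,q])/(EG - F^2), Gamma^q_ij = (E*[ij,q] - F*[ij,p])/(EG - F^2)

Answer: Gamma_ppp = -68/169, Gamma_ppq = 164/169, Gamma_pqq = -960/169, Gamma_qpp = 225/169, Gamma_qpq = 24/169, Gamma_qqq = -124/169


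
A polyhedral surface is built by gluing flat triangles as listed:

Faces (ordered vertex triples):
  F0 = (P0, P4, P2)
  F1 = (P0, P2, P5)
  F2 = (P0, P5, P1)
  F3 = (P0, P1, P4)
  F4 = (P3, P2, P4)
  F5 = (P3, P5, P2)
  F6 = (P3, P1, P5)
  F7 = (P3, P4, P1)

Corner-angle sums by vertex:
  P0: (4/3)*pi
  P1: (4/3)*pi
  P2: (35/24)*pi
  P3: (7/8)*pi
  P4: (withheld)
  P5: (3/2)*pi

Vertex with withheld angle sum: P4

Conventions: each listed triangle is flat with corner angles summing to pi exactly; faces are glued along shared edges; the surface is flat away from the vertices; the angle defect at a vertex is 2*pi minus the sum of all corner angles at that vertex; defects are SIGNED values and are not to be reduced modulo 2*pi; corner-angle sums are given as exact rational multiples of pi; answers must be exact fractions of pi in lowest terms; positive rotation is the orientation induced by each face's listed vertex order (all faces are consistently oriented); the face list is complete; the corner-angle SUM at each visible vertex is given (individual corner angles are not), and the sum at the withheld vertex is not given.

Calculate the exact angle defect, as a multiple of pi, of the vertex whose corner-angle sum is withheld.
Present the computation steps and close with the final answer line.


V = 6, E = 12, F = 8; chi = V - E + F = 2
Gauss-Bonnet: total defect = 2*pi*chi = 4*pi; visible defects sum to (7/2)*pi

Answer: defect(P4) = pi/2


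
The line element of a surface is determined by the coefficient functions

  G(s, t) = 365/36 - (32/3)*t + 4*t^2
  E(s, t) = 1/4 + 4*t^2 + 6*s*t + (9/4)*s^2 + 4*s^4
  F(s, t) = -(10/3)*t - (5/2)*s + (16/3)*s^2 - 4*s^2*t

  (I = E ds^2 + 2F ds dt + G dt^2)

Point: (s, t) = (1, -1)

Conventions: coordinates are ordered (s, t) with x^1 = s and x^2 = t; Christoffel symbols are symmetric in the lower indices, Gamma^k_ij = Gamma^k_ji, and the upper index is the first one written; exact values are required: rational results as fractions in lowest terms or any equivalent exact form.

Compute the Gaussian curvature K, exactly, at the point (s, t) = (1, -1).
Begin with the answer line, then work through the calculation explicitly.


Answer: K = -12168/354025

E = 9/2, F = 61/6, G = 893/36, EG - F^2 = 595/72 at the point
E_s = 29/2, E_t = -2, F_s = 97/6, F_t = -22/3, G_s = 0, G_t = -56/3
E_tt = 8, F_st = -8, G_ss = 0
Evaluate Brioschi's two determinant matrices M1, M2 and divide by (EG - F^2)^2.
M1 = [[-E_tt/2 + F_st - G_ss/2, E_s/2, F_s - E_t/2], [F_t - G_s/2, E, F], [G_t/2, F, G]] = [[-12, 29/4, 103/6], [-22/3, 9/2, 61/6], [-28/3, 61/6, 893/36]]; det M1 = -1955/72
M2 = [[0, E_t/2, G_s/2], [E_t/2, E, F], [G_s/2, F, G]] = [[0, -1, 0], [-1, 9/2, 61/6], [0, 61/6, 893/36]]; det M2 = -893/36
det M1 - det M2 = -169/72; K = -169/72 / (595/72)^2 = -12168/354025


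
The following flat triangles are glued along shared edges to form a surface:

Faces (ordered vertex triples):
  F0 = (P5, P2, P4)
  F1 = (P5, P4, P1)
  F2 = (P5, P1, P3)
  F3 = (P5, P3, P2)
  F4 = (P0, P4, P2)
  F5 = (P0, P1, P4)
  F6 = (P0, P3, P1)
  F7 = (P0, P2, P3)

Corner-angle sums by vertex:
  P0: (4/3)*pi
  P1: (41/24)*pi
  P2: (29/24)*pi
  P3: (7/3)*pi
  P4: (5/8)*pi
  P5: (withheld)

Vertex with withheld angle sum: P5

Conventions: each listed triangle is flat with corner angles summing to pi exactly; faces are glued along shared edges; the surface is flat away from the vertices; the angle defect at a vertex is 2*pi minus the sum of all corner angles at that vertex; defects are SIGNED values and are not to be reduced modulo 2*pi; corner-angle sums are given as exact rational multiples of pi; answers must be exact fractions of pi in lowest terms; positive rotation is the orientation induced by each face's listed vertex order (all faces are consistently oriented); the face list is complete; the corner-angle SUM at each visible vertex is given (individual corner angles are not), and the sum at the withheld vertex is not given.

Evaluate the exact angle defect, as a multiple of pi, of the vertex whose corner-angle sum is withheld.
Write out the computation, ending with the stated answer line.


V = 6, E = 12, F = 8; chi = V - E + F = 2
Gauss-Bonnet: total defect = 2*pi*chi = 4*pi; visible defects sum to (67/24)*pi

Answer: defect(P5) = (29/24)*pi


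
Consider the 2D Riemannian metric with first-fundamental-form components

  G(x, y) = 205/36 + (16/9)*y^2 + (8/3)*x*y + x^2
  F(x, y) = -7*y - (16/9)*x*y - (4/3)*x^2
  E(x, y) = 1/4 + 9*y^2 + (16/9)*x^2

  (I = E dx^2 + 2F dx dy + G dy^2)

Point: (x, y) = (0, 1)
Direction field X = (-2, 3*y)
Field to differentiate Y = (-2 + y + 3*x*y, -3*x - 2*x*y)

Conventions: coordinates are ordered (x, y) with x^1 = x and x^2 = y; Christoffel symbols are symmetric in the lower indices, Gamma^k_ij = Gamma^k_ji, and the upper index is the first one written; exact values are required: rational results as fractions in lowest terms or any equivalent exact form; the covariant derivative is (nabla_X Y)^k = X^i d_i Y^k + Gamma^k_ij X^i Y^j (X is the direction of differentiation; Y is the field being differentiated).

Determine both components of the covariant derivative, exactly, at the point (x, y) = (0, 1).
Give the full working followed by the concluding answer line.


E = 37/4, F = -7, G = 269/36 at the point
E_x = 0, E_y = 18, F_x = -16/9, F_y = -7, G_x = 8/3, G_y = 32/9
EG - F^2 = 2897/144;  g^inv = (144/2897) * [[269/36, 7], [7, 37/4]]
first-kind symbols [ij,l] = (1/2)(d_i g_jl + d_j g_il - d_l g_ij): [xx,x] = E_x/2 = 0, [xx,y] = F_x - E_y/2 = -97/9, [xy,x] = E_y/2 = 9, [xy,y] = G_x/2 = 4/3, [yy,x] = F_y - G_x/2 = -25/3, [yy,y] = G_y/2 = 16/9
Gamma^x_ij = (G*[ij,x] - F*[ij,y])/(EG - F^2), Gamma^y_ij = (E*[ij,y] - F*[ij,x])/(EG - F^2)
Gamma_xxx = -10864/2897, Gamma_xxy = 11028/2897, Gamma_xyy = -21524/8691, Gamma_yxx = -14356/2897, Gamma_yxy = 10848/2897, Gamma_yyy = -6032/2897
X = (-2, 3), Y = (-1, 0) at the point

Answer: (nabla_X Y)^x = -63503/2897, (nabla_X Y)^y = -32286/2897
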